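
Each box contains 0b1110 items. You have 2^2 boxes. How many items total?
Convert 0b1110 (binary) → 8 + 4 + 2 = 14 (decimal)
Convert 2^2 (power) → 4 (decimal)
Compute 14 × 4 = 56
56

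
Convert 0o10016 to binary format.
Convert 0o10016 (octal) → 1×4096 + 1×8 + 6 = 4110 (decimal)
Convert 4110 (decimal) → 4110 = 4096 + 8 + 4 + 2 → 0b1000000001110 (binary)
0b1000000001110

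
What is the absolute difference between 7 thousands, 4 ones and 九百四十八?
Convert 7 thousands, 4 ones (place-value notation) → 7×1000 + 4 = 7004 (decimal)
Convert 九百四十八 (Chinese numeral) → 9×100 + 4×10 + 8 = 948 (decimal)
Compute |7004 - 948| = 6056
6056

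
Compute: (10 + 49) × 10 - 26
Parentheses first: 10 + 49 = 59
Multiply: 59 × 10 = 590
Subtract: 590 - 26 = 564
564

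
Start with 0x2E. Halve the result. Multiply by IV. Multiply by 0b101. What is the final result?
Convert 0x2E (hexadecimal) → 2×16 + 14 = 46 (decimal)
Start: 46
46 ÷ 2 = 23
Convert IV (Roman numeral) → 4 (decimal)
23 × 4 = 92
Convert 0b101 (binary) → 4 + 1 = 5 (decimal)
92 × 5 = 460
460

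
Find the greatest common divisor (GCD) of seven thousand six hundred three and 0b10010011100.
Convert seven thousand six hundred three (English words) → 7×1000 + 6×100 + 3 = 7603 (decimal)
Convert 0b10010011100 (binary) → 1024 + 128 + 16 + 8 + 4 = 1180 (decimal)
Compute gcd(7603, 1180) = 1
1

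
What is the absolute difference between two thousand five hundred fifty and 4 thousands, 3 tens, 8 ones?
Convert two thousand five hundred fifty (English words) → 2×1000 + 5×100 + 50 = 2550 (decimal)
Convert 4 thousands, 3 tens, 8 ones (place-value notation) → 4×1000 + 3×10 + 8 = 4038 (decimal)
Compute |2550 - 4038| = 1488
1488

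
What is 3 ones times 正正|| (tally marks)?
Convert 3 ones (place-value notation) → 3 (decimal)
Convert 正正|| (tally marks) → 5 + 5 + 2 = 12 (decimal)
Compute 3 × 12 = 36
36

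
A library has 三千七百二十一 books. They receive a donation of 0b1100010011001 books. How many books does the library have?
Convert 三千七百二十一 (Chinese numeral) → 3×1000 + 7×100 + 2×10 + 1 = 3721 (decimal)
Convert 0b1100010011001 (binary) → 4096 + 2048 + 128 + 16 + 8 + 1 = 6297 (decimal)
Compute 3721 + 6297 = 10018
10018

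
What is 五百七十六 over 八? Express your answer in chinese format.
Convert 五百七十六 (Chinese numeral) → 5×100 + 7×10 + 6 = 576 (decimal)
Convert 八 (Chinese numeral) → 8 (decimal)
Compute 576 ÷ 8 = 72
Convert 72 (decimal) → 72 = 7×10 + 2 → 七十二 (Chinese numeral)
七十二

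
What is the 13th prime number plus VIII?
The 13th prime number = 41
Convert VIII (Roman numeral) → 5 + 1 + 1 + 1 = 8 (decimal)
Compute 41 + 8 = 49
49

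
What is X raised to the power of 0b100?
Convert X (Roman numeral) → 10 (decimal)
Convert 0b100 (binary) → 4 (decimal)
Compute 10 ^ 4 = 10000
10000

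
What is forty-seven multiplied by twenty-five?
Convert forty-seven (English words) → 47 (decimal)
Convert twenty-five (English words) → 25 (decimal)
Compute 47 × 25 = 1175
1175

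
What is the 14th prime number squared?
The 14th prime number = 43
Compute 43² = 43 × 43 = 1849
1849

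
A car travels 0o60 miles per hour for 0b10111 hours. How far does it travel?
Convert 0o60 (octal) → 6×8 = 48 (decimal)
Convert 0b10111 (binary) → 16 + 4 + 2 + 1 = 23 (decimal)
Compute 48 × 23 = 1104
1104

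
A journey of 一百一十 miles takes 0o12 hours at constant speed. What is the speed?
Convert 一百一十 (Chinese numeral) → 1×100 + 1×10 = 110 (decimal)
Convert 0o12 (octal) → 1×8 + 2 = 10 (decimal)
Compute 110 ÷ 10 = 11
11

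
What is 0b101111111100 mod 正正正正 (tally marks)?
Convert 0b101111111100 (binary) → 2048 + 512 + 256 + 128 + 64 + 32 + 16 + 8 + 4 = 3068 (decimal)
Convert 正正正正 (tally marks) → 5 + 5 + 5 + 5 = 20 (decimal)
Compute 3068 mod 20 = 8
8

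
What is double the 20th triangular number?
The 20th triangular number = 20×21/2 = 210
Compute 210 × 2 = 420
420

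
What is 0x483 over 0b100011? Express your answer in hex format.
Convert 0x483 (hexadecimal) → 4×256 + 8×16 + 3 = 1155 (decimal)
Convert 0b100011 (binary) → 32 + 2 + 1 = 35 (decimal)
Compute 1155 ÷ 35 = 33
Convert 33 (decimal) → 33 = 2×16 + 1 → 0x21 (hexadecimal)
0x21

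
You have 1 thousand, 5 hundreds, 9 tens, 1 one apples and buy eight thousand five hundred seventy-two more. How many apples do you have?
Convert 1 thousand, 5 hundreds, 9 tens, 1 one (place-value notation) → 1×1000 + 5×100 + 9×10 + 1 = 1591 (decimal)
Convert eight thousand five hundred seventy-two (English words) → 8×1000 + 5×100 + 72 = 8572 (decimal)
Compute 1591 + 8572 = 10163
10163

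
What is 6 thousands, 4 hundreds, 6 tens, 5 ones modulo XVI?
Convert 6 thousands, 4 hundreds, 6 tens, 5 ones (place-value notation) → 6×1000 + 4×100 + 6×10 + 5 = 6465 (decimal)
Convert XVI (Roman numeral) → 10 + 5 + 1 = 16 (decimal)
Compute 6465 mod 16 = 1
1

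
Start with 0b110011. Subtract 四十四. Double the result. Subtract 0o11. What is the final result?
Convert 0b110011 (binary) → 32 + 16 + 2 + 1 = 51 (decimal)
Start: 51
Convert 四十四 (Chinese numeral) → 4×10 + 4 = 44 (decimal)
51 - 44 = 7
7 × 2 = 14
Convert 0o11 (octal) → 1×8 + 1 = 9 (decimal)
14 - 9 = 5
5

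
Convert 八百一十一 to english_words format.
Convert 八百一十一 (Chinese numeral) → 8×100 + 1×10 + 1 = 811 (decimal)
Convert 811 (decimal) → 811 = 8×100 + 11 → eight hundred eleven (English words)
eight hundred eleven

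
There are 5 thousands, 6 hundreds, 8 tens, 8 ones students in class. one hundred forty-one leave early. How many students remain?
Convert 5 thousands, 6 hundreds, 8 tens, 8 ones (place-value notation) → 5×1000 + 6×100 + 8×10 + 8 = 5688 (decimal)
Convert one hundred forty-one (English words) → 1×100 + 41 = 141 (decimal)
Compute 5688 - 141 = 5547
5547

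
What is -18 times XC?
Convert XC (Roman numeral) → 90 (decimal)
Compute -18 × 90 = -1620
-1620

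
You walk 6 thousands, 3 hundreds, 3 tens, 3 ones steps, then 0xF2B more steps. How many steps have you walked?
Convert 6 thousands, 3 hundreds, 3 tens, 3 ones (place-value notation) → 6×1000 + 3×100 + 3×10 + 3 = 6333 (decimal)
Convert 0xF2B (hexadecimal) → 15×256 + 2×16 + 11 = 3883 (decimal)
Compute 6333 + 3883 = 10216
10216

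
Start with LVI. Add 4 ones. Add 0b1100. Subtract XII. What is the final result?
Convert LVI (Roman numeral) → 50 + 5 + 1 = 56 (decimal)
Start: 56
Convert 4 ones (place-value notation) → 4 (decimal)
56 + 4 = 60
Convert 0b1100 (binary) → 8 + 4 = 12 (decimal)
60 + 12 = 72
Convert XII (Roman numeral) → 10 + 1 + 1 = 12 (decimal)
72 - 12 = 60
60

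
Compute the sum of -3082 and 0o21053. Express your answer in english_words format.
Convert 0o21053 (octal) → 2×4096 + 1×512 + 5×8 + 3 = 8747 (decimal)
Compute -3082 + 8747 = 5665
Convert 5665 (decimal) → 5665 = 5×1000 + 6×100 + 65 → five thousand six hundred sixty-five (English words)
five thousand six hundred sixty-five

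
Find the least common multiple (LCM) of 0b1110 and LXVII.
Convert 0b1110 (binary) → 8 + 4 + 2 = 14 (decimal)
Convert LXVII (Roman numeral) → 50 + 10 + 5 + 1 + 1 = 67 (decimal)
Compute lcm(14, 67) = 938
938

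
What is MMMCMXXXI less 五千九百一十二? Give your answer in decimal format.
Convert MMMCMXXXI (Roman numeral) → 1000 + 1000 + 1000 + 900 + 10 + 10 + 10 + 1 = 3931 (decimal)
Convert 五千九百一十二 (Chinese numeral) → 5×1000 + 9×100 + 1×10 + 2 = 5912 (decimal)
Compute 3931 - 5912 = -1981
-1981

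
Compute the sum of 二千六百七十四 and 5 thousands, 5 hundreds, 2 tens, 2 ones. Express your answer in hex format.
Convert 二千六百七十四 (Chinese numeral) → 2×1000 + 6×100 + 7×10 + 4 = 2674 (decimal)
Convert 5 thousands, 5 hundreds, 2 tens, 2 ones (place-value notation) → 5×1000 + 5×100 + 2×10 + 2 = 5522 (decimal)
Compute 2674 + 5522 = 8196
Convert 8196 (decimal) → 8196 = 2×4096 + 4 → 0x2004 (hexadecimal)
0x2004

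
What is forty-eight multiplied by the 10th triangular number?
Convert forty-eight (English words) → 48 (decimal)
Convert the 10th triangular number (triangular index) → 10×11/2 = 55 (decimal)
Compute 48 × 55 = 2640
2640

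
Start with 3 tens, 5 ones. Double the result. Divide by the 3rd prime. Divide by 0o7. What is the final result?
Convert 3 tens, 5 ones (place-value notation) → 3×10 + 5 = 35 (decimal)
Start: 35
35 × 2 = 70
Convert the 3rd prime (prime index) → 5 (decimal)
70 ÷ 5 = 14
Convert 0o7 (octal) → 7 (decimal)
14 ÷ 7 = 2
2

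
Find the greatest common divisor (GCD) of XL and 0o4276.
Convert XL (Roman numeral) → 40 (decimal)
Convert 0o4276 (octal) → 4×512 + 2×64 + 7×8 + 6 = 2238 (decimal)
Compute gcd(40, 2238) = 2
2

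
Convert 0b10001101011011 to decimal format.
Convert 0b10001101011011 (binary) → 8192 + 512 + 256 + 64 + 16 + 8 + 2 + 1 = 9051 (decimal)
9051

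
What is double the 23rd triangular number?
The 23rd triangular number = 23×24/2 = 276
Compute 276 × 2 = 552
552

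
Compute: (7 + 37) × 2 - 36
Parentheses first: 7 + 37 = 44
Multiply: 44 × 2 = 88
Subtract: 88 - 36 = 52
52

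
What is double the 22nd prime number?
The 22nd prime number = 79
Compute 79 × 2 = 158
158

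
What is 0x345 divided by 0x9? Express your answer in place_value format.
Convert 0x345 (hexadecimal) → 3×256 + 4×16 + 5 = 837 (decimal)
Convert 0x9 (hexadecimal) → 9 (decimal)
Compute 837 ÷ 9 = 93
Convert 93 (decimal) → 93 = 9×10 + 3 → 9 tens, 3 ones (place-value notation)
9 tens, 3 ones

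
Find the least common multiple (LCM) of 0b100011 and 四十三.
Convert 0b100011 (binary) → 32 + 2 + 1 = 35 (decimal)
Convert 四十三 (Chinese numeral) → 4×10 + 3 = 43 (decimal)
Compute lcm(35, 43) = 1505
1505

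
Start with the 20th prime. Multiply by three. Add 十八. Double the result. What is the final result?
Convert the 20th prime (prime index) → 71 (decimal)
Start: 71
Convert three (English words) → 3 (decimal)
71 × 3 = 213
Convert 十八 (Chinese numeral) → 1×10 + 8 = 18 (decimal)
213 + 18 = 231
231 × 2 = 462
462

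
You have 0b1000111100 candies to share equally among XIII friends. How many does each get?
Convert 0b1000111100 (binary) → 512 + 32 + 16 + 8 + 4 = 572 (decimal)
Convert XIII (Roman numeral) → 10 + 1 + 1 + 1 = 13 (decimal)
Compute 572 ÷ 13 = 44
44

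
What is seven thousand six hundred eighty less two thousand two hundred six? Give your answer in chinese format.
Convert seven thousand six hundred eighty (English words) → 7×1000 + 6×100 + 80 = 7680 (decimal)
Convert two thousand two hundred six (English words) → 2×1000 + 2×100 + 6 = 2206 (decimal)
Compute 7680 - 2206 = 5474
Convert 5474 (decimal) → 5474 = 5×1000 + 4×100 + 7×10 + 4 → 五千四百七十四 (Chinese numeral)
五千四百七十四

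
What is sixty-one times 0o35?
Convert sixty-one (English words) → 61 (decimal)
Convert 0o35 (octal) → 3×8 + 5 = 29 (decimal)
Compute 61 × 29 = 1769
1769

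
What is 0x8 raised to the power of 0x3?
Convert 0x8 (hexadecimal) → 8 (decimal)
Convert 0x3 (hexadecimal) → 3 (decimal)
Compute 8 ^ 3 = 512
512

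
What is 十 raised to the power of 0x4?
Convert 十 (Chinese numeral) → 1×10 = 10 (decimal)
Convert 0x4 (hexadecimal) → 4 (decimal)
Compute 10 ^ 4 = 10000
10000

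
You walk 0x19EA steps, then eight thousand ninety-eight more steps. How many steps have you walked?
Convert 0x19EA (hexadecimal) → 1×4096 + 9×256 + 14×16 + 10 = 6634 (decimal)
Convert eight thousand ninety-eight (English words) → 8×1000 + 98 = 8098 (decimal)
Compute 6634 + 8098 = 14732
14732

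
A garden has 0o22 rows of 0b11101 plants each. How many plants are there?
Convert 0b11101 (binary) → 16 + 8 + 4 + 1 = 29 (decimal)
Convert 0o22 (octal) → 2×8 + 2 = 18 (decimal)
Compute 29 × 18 = 522
522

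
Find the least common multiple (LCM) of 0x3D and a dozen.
Convert 0x3D (hexadecimal) → 3×16 + 13 = 61 (decimal)
Convert a dozen (colloquial) → 12 (decimal)
Compute lcm(61, 12) = 732
732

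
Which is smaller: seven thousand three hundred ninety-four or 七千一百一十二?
Convert seven thousand three hundred ninety-four (English words) → 7×1000 + 3×100 + 94 = 7394 (decimal)
Convert 七千一百一十二 (Chinese numeral) → 7×1000 + 1×100 + 1×10 + 2 = 7112 (decimal)
Compare 7394 vs 7112: smaller = 7112
7112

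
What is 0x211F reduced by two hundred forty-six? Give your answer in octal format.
Convert 0x211F (hexadecimal) → 2×4096 + 1×256 + 1×16 + 15 = 8479 (decimal)
Convert two hundred forty-six (English words) → 2×100 + 46 = 246 (decimal)
Compute 8479 - 246 = 8233
Convert 8233 (decimal) → 8233 = 2×4096 + 5×8 + 1 → 0o20051 (octal)
0o20051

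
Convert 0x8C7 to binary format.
Convert 0x8C7 (hexadecimal) → 8×256 + 12×16 + 7 = 2247 (decimal)
Convert 2247 (decimal) → 2247 = 2048 + 128 + 64 + 4 + 2 + 1 → 0b100011000111 (binary)
0b100011000111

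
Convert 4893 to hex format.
Convert 4893 (decimal) → 4893 = 1×4096 + 3×256 + 1×16 + 13 → 0x131D (hexadecimal)
0x131D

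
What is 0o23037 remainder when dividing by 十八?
Convert 0o23037 (octal) → 2×4096 + 3×512 + 3×8 + 7 = 9759 (decimal)
Convert 十八 (Chinese numeral) → 1×10 + 8 = 18 (decimal)
Compute 9759 mod 18 = 3
3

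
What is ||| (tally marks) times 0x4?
Convert ||| (tally marks) → 3 (decimal)
Convert 0x4 (hexadecimal) → 4 (decimal)
Compute 3 × 4 = 12
12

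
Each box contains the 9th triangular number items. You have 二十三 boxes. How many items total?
Convert the 9th triangular number (triangular index) → 9×10/2 = 45 (decimal)
Convert 二十三 (Chinese numeral) → 2×10 + 3 = 23 (decimal)
Compute 45 × 23 = 1035
1035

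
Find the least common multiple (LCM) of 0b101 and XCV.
Convert 0b101 (binary) → 4 + 1 = 5 (decimal)
Convert XCV (Roman numeral) → 90 + 5 = 95 (decimal)
Compute lcm(5, 95) = 95
95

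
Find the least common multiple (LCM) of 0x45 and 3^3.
Convert 0x45 (hexadecimal) → 4×16 + 5 = 69 (decimal)
Convert 3^3 (power) → 27 (decimal)
Compute lcm(69, 27) = 621
621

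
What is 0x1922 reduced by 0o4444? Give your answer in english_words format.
Convert 0x1922 (hexadecimal) → 1×4096 + 9×256 + 2×16 + 2 = 6434 (decimal)
Convert 0o4444 (octal) → 4×512 + 4×64 + 4×8 + 4 = 2340 (decimal)
Compute 6434 - 2340 = 4094
Convert 4094 (decimal) → 4094 = 4×1000 + 94 → four thousand ninety-four (English words)
four thousand ninety-four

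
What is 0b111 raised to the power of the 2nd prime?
Convert 0b111 (binary) → 4 + 2 + 1 = 7 (decimal)
Convert the 2nd prime (prime index) → 3 (decimal)
Compute 7 ^ 3 = 343
343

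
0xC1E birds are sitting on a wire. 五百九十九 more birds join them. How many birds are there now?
Convert 0xC1E (hexadecimal) → 12×256 + 1×16 + 14 = 3102 (decimal)
Convert 五百九十九 (Chinese numeral) → 5×100 + 9×10 + 9 = 599 (decimal)
Compute 3102 + 599 = 3701
3701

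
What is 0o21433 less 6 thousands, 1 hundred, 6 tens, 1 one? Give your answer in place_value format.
Convert 0o21433 (octal) → 2×4096 + 1×512 + 4×64 + 3×8 + 3 = 8987 (decimal)
Convert 6 thousands, 1 hundred, 6 tens, 1 one (place-value notation) → 6×1000 + 1×100 + 6×10 + 1 = 6161 (decimal)
Compute 8987 - 6161 = 2826
Convert 2826 (decimal) → 2826 = 2×1000 + 8×100 + 2×10 + 6 → 2 thousands, 8 hundreds, 2 tens, 6 ones (place-value notation)
2 thousands, 8 hundreds, 2 tens, 6 ones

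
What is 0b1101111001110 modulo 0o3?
Convert 0b1101111001110 (binary) → 4096 + 2048 + 512 + 256 + 128 + 64 + 8 + 4 + 2 = 7118 (decimal)
Convert 0o3 (octal) → 3 (decimal)
Compute 7118 mod 3 = 2
2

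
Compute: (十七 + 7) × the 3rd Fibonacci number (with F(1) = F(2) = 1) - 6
Convert 十七 (Chinese numeral) → 1×10 + 7 = 17 (decimal)
Convert the 3rd Fibonacci number (with F(1) = F(2) = 1) (Fibonacci index) → 1, 1, 2 → 2 (decimal)
Expression in decimal: (17 + 7) × 2 - 6
Parentheses first: 17 + 7 = 24
Multiply: 24 × 2 = 48
Subtract: 48 - 6 = 42
42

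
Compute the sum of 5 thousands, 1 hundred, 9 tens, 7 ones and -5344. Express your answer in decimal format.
Convert 5 thousands, 1 hundred, 9 tens, 7 ones (place-value notation) → 5×1000 + 1×100 + 9×10 + 7 = 5197 (decimal)
Compute 5197 + -5344 = -147
-147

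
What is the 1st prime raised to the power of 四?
Convert the 1st prime (prime index) → 2 (decimal)
Convert 四 (Chinese numeral) → 4 (decimal)
Compute 2 ^ 4 = 16
16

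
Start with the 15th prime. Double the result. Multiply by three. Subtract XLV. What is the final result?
Convert the 15th prime (prime index) → 47 (decimal)
Start: 47
47 × 2 = 94
Convert three (English words) → 3 (decimal)
94 × 3 = 282
Convert XLV (Roman numeral) → 40 + 5 = 45 (decimal)
282 - 45 = 237
237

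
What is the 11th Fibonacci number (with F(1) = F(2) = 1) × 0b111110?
Convert the 11th Fibonacci number (with F(1) = F(2) = 1) (Fibonacci index) → 1, 1, 2, 3, 5, 8, 13, 21, 34, 55, 89 → 89 (decimal)
Convert 0b111110 (binary) → 32 + 16 + 8 + 4 + 2 = 62 (decimal)
Compute 89 × 62 = 5518
5518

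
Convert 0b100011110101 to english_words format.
Convert 0b100011110101 (binary) → 2048 + 128 + 64 + 32 + 16 + 4 + 1 = 2293 (decimal)
Convert 2293 (decimal) → 2293 = 2×1000 + 2×100 + 93 → two thousand two hundred ninety-three (English words)
two thousand two hundred ninety-three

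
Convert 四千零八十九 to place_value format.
Convert 四千零八十九 (Chinese numeral) → 4×1000 + 8×10 + 9 = 4089 (decimal)
Convert 4089 (decimal) → 4089 = 4×1000 + 8×10 + 9 → 4 thousands, 8 tens, 9 ones (place-value notation)
4 thousands, 8 tens, 9 ones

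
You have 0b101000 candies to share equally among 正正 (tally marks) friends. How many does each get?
Convert 0b101000 (binary) → 32 + 8 = 40 (decimal)
Convert 正正 (tally marks) → 5 + 5 = 10 (decimal)
Compute 40 ÷ 10 = 4
4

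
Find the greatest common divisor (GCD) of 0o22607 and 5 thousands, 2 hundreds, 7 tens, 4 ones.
Convert 0o22607 (octal) → 2×4096 + 2×512 + 6×64 + 7 = 9607 (decimal)
Convert 5 thousands, 2 hundreds, 7 tens, 4 ones (place-value notation) → 5×1000 + 2×100 + 7×10 + 4 = 5274 (decimal)
Compute gcd(9607, 5274) = 1
1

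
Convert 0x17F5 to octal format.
Convert 0x17F5 (hexadecimal) → 1×4096 + 7×256 + 15×16 + 5 = 6133 (decimal)
Convert 6133 (decimal) → 6133 = 1×4096 + 3×512 + 7×64 + 6×8 + 5 → 0o13765 (octal)
0o13765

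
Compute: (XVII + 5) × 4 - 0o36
Convert XVII (Roman numeral) → 10 + 5 + 1 + 1 = 17 (decimal)
Convert 0o36 (octal) → 3×8 + 6 = 30 (decimal)
Expression in decimal: (17 + 5) × 4 - 30
Parentheses first: 17 + 5 = 22
Multiply: 22 × 4 = 88
Subtract: 88 - 30 = 58
58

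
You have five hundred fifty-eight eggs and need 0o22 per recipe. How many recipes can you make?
Convert five hundred fifty-eight (English words) → 5×100 + 58 = 558 (decimal)
Convert 0o22 (octal) → 2×8 + 2 = 18 (decimal)
Compute 558 ÷ 18 = 31
31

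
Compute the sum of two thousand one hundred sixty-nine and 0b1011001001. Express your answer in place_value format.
Convert two thousand one hundred sixty-nine (English words) → 2×1000 + 1×100 + 69 = 2169 (decimal)
Convert 0b1011001001 (binary) → 512 + 128 + 64 + 8 + 1 = 713 (decimal)
Compute 2169 + 713 = 2882
Convert 2882 (decimal) → 2882 = 2×1000 + 8×100 + 8×10 + 2 → 2 thousands, 8 hundreds, 8 tens, 2 ones (place-value notation)
2 thousands, 8 hundreds, 8 tens, 2 ones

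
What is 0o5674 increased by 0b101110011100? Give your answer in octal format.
Convert 0o5674 (octal) → 5×512 + 6×64 + 7×8 + 4 = 3004 (decimal)
Convert 0b101110011100 (binary) → 2048 + 512 + 256 + 128 + 16 + 8 + 4 = 2972 (decimal)
Compute 3004 + 2972 = 5976
Convert 5976 (decimal) → 5976 = 1×4096 + 3×512 + 5×64 + 3×8 → 0o13530 (octal)
0o13530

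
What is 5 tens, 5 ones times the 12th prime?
Convert 5 tens, 5 ones (place-value notation) → 5×10 + 5 = 55 (decimal)
Convert the 12th prime (prime index) → 37 (decimal)
Compute 55 × 37 = 2035
2035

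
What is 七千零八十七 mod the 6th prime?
Convert 七千零八十七 (Chinese numeral) → 7×1000 + 8×10 + 7 = 7087 (decimal)
Convert the 6th prime (prime index) → 13 (decimal)
Compute 7087 mod 13 = 2
2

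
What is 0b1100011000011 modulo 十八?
Convert 0b1100011000011 (binary) → 4096 + 2048 + 128 + 64 + 2 + 1 = 6339 (decimal)
Convert 十八 (Chinese numeral) → 1×10 + 8 = 18 (decimal)
Compute 6339 mod 18 = 3
3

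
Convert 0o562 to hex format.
Convert 0o562 (octal) → 5×64 + 6×8 + 2 = 370 (decimal)
Convert 370 (decimal) → 370 = 1×256 + 7×16 + 2 → 0x172 (hexadecimal)
0x172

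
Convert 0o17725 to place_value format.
Convert 0o17725 (octal) → 1×4096 + 7×512 + 7×64 + 2×8 + 5 = 8149 (decimal)
Convert 8149 (decimal) → 8149 = 8×1000 + 1×100 + 4×10 + 9 → 8 thousands, 1 hundred, 4 tens, 9 ones (place-value notation)
8 thousands, 1 hundred, 4 tens, 9 ones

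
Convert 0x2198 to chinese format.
Convert 0x2198 (hexadecimal) → 2×4096 + 1×256 + 9×16 + 8 = 8600 (decimal)
Convert 8600 (decimal) → 8600 = 8×1000 + 6×100 → 八千六百 (Chinese numeral)
八千六百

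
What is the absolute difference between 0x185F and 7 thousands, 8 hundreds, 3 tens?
Convert 0x185F (hexadecimal) → 1×4096 + 8×256 + 5×16 + 15 = 6239 (decimal)
Convert 7 thousands, 8 hundreds, 3 tens (place-value notation) → 7×1000 + 8×100 + 3×10 = 7830 (decimal)
Compute |6239 - 7830| = 1591
1591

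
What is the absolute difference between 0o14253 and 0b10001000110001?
Convert 0o14253 (octal) → 1×4096 + 4×512 + 2×64 + 5×8 + 3 = 6315 (decimal)
Convert 0b10001000110001 (binary) → 8192 + 512 + 32 + 16 + 1 = 8753 (decimal)
Compute |6315 - 8753| = 2438
2438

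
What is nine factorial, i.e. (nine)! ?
Convert nine (English words) → 9 (decimal)
Compute 9! = 362880
362880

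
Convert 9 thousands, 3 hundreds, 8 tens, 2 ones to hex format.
Convert 9 thousands, 3 hundreds, 8 tens, 2 ones (place-value notation) → 9×1000 + 3×100 + 8×10 + 2 = 9382 (decimal)
Convert 9382 (decimal) → 9382 = 2×4096 + 4×256 + 10×16 + 6 → 0x24A6 (hexadecimal)
0x24A6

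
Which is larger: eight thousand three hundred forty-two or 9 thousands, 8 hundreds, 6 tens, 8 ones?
Convert eight thousand three hundred forty-two (English words) → 8×1000 + 3×100 + 42 = 8342 (decimal)
Convert 9 thousands, 8 hundreds, 6 tens, 8 ones (place-value notation) → 9×1000 + 8×100 + 6×10 + 8 = 9868 (decimal)
Compare 8342 vs 9868: larger = 9868
9868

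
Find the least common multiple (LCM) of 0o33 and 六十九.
Convert 0o33 (octal) → 3×8 + 3 = 27 (decimal)
Convert 六十九 (Chinese numeral) → 6×10 + 9 = 69 (decimal)
Compute lcm(27, 69) = 621
621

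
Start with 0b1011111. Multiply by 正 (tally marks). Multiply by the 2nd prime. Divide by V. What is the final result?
Convert 0b1011111 (binary) → 64 + 16 + 8 + 4 + 2 + 1 = 95 (decimal)
Start: 95
Convert 正 (tally marks) → 5 (decimal)
95 × 5 = 475
Convert the 2nd prime (prime index) → 3 (decimal)
475 × 3 = 1425
Convert V (Roman numeral) → 5 (decimal)
1425 ÷ 5 = 285
285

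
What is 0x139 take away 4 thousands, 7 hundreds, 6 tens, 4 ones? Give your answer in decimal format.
Convert 0x139 (hexadecimal) → 1×256 + 3×16 + 9 = 313 (decimal)
Convert 4 thousands, 7 hundreds, 6 tens, 4 ones (place-value notation) → 4×1000 + 7×100 + 6×10 + 4 = 4764 (decimal)
Compute 313 - 4764 = -4451
-4451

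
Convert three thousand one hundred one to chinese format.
Convert three thousand one hundred one (English words) → 3×1000 + 1×100 + 1 = 3101 (decimal)
Convert 3101 (decimal) → 3101 = 3×1000 + 1×100 + 1 → 三千一百零一 (Chinese numeral)
三千一百零一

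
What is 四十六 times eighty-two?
Convert 四十六 (Chinese numeral) → 4×10 + 6 = 46 (decimal)
Convert eighty-two (English words) → 82 (decimal)
Compute 46 × 82 = 3772
3772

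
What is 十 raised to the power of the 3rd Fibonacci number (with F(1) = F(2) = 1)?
Convert 十 (Chinese numeral) → 1×10 = 10 (decimal)
Convert the 3rd Fibonacci number (with F(1) = F(2) = 1) (Fibonacci index) → 1, 1, 2 → 2 (decimal)
Compute 10 ^ 2 = 100
100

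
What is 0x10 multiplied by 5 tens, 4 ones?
Convert 0x10 (hexadecimal) → 1×16 = 16 (decimal)
Convert 5 tens, 4 ones (place-value notation) → 5×10 + 4 = 54 (decimal)
Compute 16 × 54 = 864
864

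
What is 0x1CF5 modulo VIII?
Convert 0x1CF5 (hexadecimal) → 1×4096 + 12×256 + 15×16 + 5 = 7413 (decimal)
Convert VIII (Roman numeral) → 5 + 1 + 1 + 1 = 8 (decimal)
Compute 7413 mod 8 = 5
5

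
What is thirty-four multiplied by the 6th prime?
Convert thirty-four (English words) → 34 (decimal)
Convert the 6th prime (prime index) → 13 (decimal)
Compute 34 × 13 = 442
442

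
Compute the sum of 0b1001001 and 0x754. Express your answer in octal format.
Convert 0b1001001 (binary) → 64 + 8 + 1 = 73 (decimal)
Convert 0x754 (hexadecimal) → 7×256 + 5×16 + 4 = 1876 (decimal)
Compute 73 + 1876 = 1949
Convert 1949 (decimal) → 1949 = 3×512 + 6×64 + 3×8 + 5 → 0o3635 (octal)
0o3635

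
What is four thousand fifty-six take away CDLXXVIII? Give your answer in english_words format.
Convert four thousand fifty-six (English words) → 4×1000 + 56 = 4056 (decimal)
Convert CDLXXVIII (Roman numeral) → 400 + 50 + 10 + 10 + 5 + 1 + 1 + 1 = 478 (decimal)
Compute 4056 - 478 = 3578
Convert 3578 (decimal) → 3578 = 3×1000 + 5×100 + 78 → three thousand five hundred seventy-eight (English words)
three thousand five hundred seventy-eight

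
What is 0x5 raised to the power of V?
Convert 0x5 (hexadecimal) → 5 (decimal)
Convert V (Roman numeral) → 5 (decimal)
Compute 5 ^ 5 = 3125
3125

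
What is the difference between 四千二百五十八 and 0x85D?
Convert 四千二百五十八 (Chinese numeral) → 4×1000 + 2×100 + 5×10 + 8 = 4258 (decimal)
Convert 0x85D (hexadecimal) → 8×256 + 5×16 + 13 = 2141 (decimal)
Difference: |4258 - 2141| = 2117
2117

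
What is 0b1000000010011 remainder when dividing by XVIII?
Convert 0b1000000010011 (binary) → 4096 + 16 + 2 + 1 = 4115 (decimal)
Convert XVIII (Roman numeral) → 10 + 5 + 1 + 1 + 1 = 18 (decimal)
Compute 4115 mod 18 = 11
11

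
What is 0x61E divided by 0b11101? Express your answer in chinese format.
Convert 0x61E (hexadecimal) → 6×256 + 1×16 + 14 = 1566 (decimal)
Convert 0b11101 (binary) → 16 + 8 + 4 + 1 = 29 (decimal)
Compute 1566 ÷ 29 = 54
Convert 54 (decimal) → 54 = 5×10 + 4 → 五十四 (Chinese numeral)
五十四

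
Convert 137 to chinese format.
Convert 137 (decimal) → 137 = 1×100 + 3×10 + 7 → 一百三十七 (Chinese numeral)
一百三十七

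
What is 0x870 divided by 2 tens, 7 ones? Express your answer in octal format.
Convert 0x870 (hexadecimal) → 8×256 + 7×16 = 2160 (decimal)
Convert 2 tens, 7 ones (place-value notation) → 2×10 + 7 = 27 (decimal)
Compute 2160 ÷ 27 = 80
Convert 80 (decimal) → 80 = 1×64 + 2×8 → 0o120 (octal)
0o120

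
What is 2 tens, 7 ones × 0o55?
Convert 2 tens, 7 ones (place-value notation) → 2×10 + 7 = 27 (decimal)
Convert 0o55 (octal) → 5×8 + 5 = 45 (decimal)
Compute 27 × 45 = 1215
1215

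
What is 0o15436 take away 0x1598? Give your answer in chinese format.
Convert 0o15436 (octal) → 1×4096 + 5×512 + 4×64 + 3×8 + 6 = 6942 (decimal)
Convert 0x1598 (hexadecimal) → 1×4096 + 5×256 + 9×16 + 8 = 5528 (decimal)
Compute 6942 - 5528 = 1414
Convert 1414 (decimal) → 1414 = 1×1000 + 4×100 + 1×10 + 4 → 一千四百一十四 (Chinese numeral)
一千四百一十四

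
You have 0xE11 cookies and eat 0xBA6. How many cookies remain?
Convert 0xE11 (hexadecimal) → 14×256 + 1×16 + 1 = 3601 (decimal)
Convert 0xBA6 (hexadecimal) → 11×256 + 10×16 + 6 = 2982 (decimal)
Compute 3601 - 2982 = 619
619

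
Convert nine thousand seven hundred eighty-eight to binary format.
Convert nine thousand seven hundred eighty-eight (English words) → 9×1000 + 7×100 + 88 = 9788 (decimal)
Convert 9788 (decimal) → 9788 = 8192 + 1024 + 512 + 32 + 16 + 8 + 4 → 0b10011000111100 (binary)
0b10011000111100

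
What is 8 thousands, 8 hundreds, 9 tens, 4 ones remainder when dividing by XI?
Convert 8 thousands, 8 hundreds, 9 tens, 4 ones (place-value notation) → 8×1000 + 8×100 + 9×10 + 4 = 8894 (decimal)
Convert XI (Roman numeral) → 10 + 1 = 11 (decimal)
Compute 8894 mod 11 = 6
6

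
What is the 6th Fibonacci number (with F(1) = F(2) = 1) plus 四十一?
The 6th Fibonacci number (with F(1) = F(2) = 1): 1, 1, 2, 3, 5, 8 → 8
Convert 四十一 (Chinese numeral) → 4×10 + 1 = 41 (decimal)
Compute 8 + 41 = 49
49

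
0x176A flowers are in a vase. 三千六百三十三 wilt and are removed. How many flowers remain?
Convert 0x176A (hexadecimal) → 1×4096 + 7×256 + 6×16 + 10 = 5994 (decimal)
Convert 三千六百三十三 (Chinese numeral) → 3×1000 + 6×100 + 3×10 + 3 = 3633 (decimal)
Compute 5994 - 3633 = 2361
2361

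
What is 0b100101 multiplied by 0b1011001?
Convert 0b100101 (binary) → 32 + 4 + 1 = 37 (decimal)
Convert 0b1011001 (binary) → 64 + 16 + 8 + 1 = 89 (decimal)
Compute 37 × 89 = 3293
3293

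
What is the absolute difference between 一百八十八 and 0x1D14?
Convert 一百八十八 (Chinese numeral) → 1×100 + 8×10 + 8 = 188 (decimal)
Convert 0x1D14 (hexadecimal) → 1×4096 + 13×256 + 1×16 + 4 = 7444 (decimal)
Compute |188 - 7444| = 7256
7256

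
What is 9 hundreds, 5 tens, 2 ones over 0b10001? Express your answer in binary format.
Convert 9 hundreds, 5 tens, 2 ones (place-value notation) → 9×100 + 5×10 + 2 = 952 (decimal)
Convert 0b10001 (binary) → 16 + 1 = 17 (decimal)
Compute 952 ÷ 17 = 56
Convert 56 (decimal) → 56 = 32 + 16 + 8 → 0b111000 (binary)
0b111000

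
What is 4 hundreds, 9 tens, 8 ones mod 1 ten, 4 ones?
Convert 4 hundreds, 9 tens, 8 ones (place-value notation) → 4×100 + 9×10 + 8 = 498 (decimal)
Convert 1 ten, 4 ones (place-value notation) → 1×10 + 4 = 14 (decimal)
Compute 498 mod 14 = 8
8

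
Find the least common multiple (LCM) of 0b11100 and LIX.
Convert 0b11100 (binary) → 16 + 8 + 4 = 28 (decimal)
Convert LIX (Roman numeral) → 50 + 9 = 59 (decimal)
Compute lcm(28, 59) = 1652
1652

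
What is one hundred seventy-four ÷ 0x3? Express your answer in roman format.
Convert one hundred seventy-four (English words) → 1×100 + 74 = 174 (decimal)
Convert 0x3 (hexadecimal) → 3 (decimal)
Compute 174 ÷ 3 = 58
Convert 58 (decimal) → 58 = 50 + 5 + 1 + 1 + 1 → LVIII (Roman numeral)
LVIII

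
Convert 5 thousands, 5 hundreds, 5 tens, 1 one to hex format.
Convert 5 thousands, 5 hundreds, 5 tens, 1 one (place-value notation) → 5×1000 + 5×100 + 5×10 + 1 = 5551 (decimal)
Convert 5551 (decimal) → 5551 = 1×4096 + 5×256 + 10×16 + 15 → 0x15AF (hexadecimal)
0x15AF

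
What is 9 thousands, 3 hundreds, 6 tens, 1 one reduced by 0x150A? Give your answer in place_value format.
Convert 9 thousands, 3 hundreds, 6 tens, 1 one (place-value notation) → 9×1000 + 3×100 + 6×10 + 1 = 9361 (decimal)
Convert 0x150A (hexadecimal) → 1×4096 + 5×256 + 10 = 5386 (decimal)
Compute 9361 - 5386 = 3975
Convert 3975 (decimal) → 3975 = 3×1000 + 9×100 + 7×10 + 5 → 3 thousands, 9 hundreds, 7 tens, 5 ones (place-value notation)
3 thousands, 9 hundreds, 7 tens, 5 ones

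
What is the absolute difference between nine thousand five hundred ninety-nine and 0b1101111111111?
Convert nine thousand five hundred ninety-nine (English words) → 9×1000 + 5×100 + 99 = 9599 (decimal)
Convert 0b1101111111111 (binary) → 4096 + 2048 + 512 + 256 + 128 + 64 + 32 + 16 + 8 + 4 + 2 + 1 = 7167 (decimal)
Compute |9599 - 7167| = 2432
2432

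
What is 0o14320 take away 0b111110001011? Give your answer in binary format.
Convert 0o14320 (octal) → 1×4096 + 4×512 + 3×64 + 2×8 = 6352 (decimal)
Convert 0b111110001011 (binary) → 2048 + 1024 + 512 + 256 + 128 + 8 + 2 + 1 = 3979 (decimal)
Compute 6352 - 3979 = 2373
Convert 2373 (decimal) → 2373 = 2048 + 256 + 64 + 4 + 1 → 0b100101000101 (binary)
0b100101000101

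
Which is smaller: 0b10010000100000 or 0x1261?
Convert 0b10010000100000 (binary) → 8192 + 1024 + 32 = 9248 (decimal)
Convert 0x1261 (hexadecimal) → 1×4096 + 2×256 + 6×16 + 1 = 4705 (decimal)
Compare 9248 vs 4705: smaller = 4705
4705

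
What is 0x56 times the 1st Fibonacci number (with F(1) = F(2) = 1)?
Convert 0x56 (hexadecimal) → 5×16 + 6 = 86 (decimal)
Convert the 1st Fibonacci number (with F(1) = F(2) = 1) (Fibonacci index) → 1 (decimal)
Compute 86 × 1 = 86
86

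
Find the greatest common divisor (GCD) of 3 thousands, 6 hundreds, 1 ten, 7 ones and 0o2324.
Convert 3 thousands, 6 hundreds, 1 ten, 7 ones (place-value notation) → 3×1000 + 6×100 + 1×10 + 7 = 3617 (decimal)
Convert 0o2324 (octal) → 2×512 + 3×64 + 2×8 + 4 = 1236 (decimal)
Compute gcd(3617, 1236) = 1
1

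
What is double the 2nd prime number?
The 2nd prime number = 3
Compute 3 × 2 = 6
6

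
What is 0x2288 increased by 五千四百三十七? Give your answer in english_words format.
Convert 0x2288 (hexadecimal) → 2×4096 + 2×256 + 8×16 + 8 = 8840 (decimal)
Convert 五千四百三十七 (Chinese numeral) → 5×1000 + 4×100 + 3×10 + 7 = 5437 (decimal)
Compute 8840 + 5437 = 14277
Convert 14277 (decimal) → 14277 = 14×1000 + 2×100 + 77 → fourteen thousand two hundred seventy-seven (English words)
fourteen thousand two hundred seventy-seven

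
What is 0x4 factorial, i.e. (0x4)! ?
Convert 0x4 (hexadecimal) → 4 (decimal)
Compute 4! = 24
24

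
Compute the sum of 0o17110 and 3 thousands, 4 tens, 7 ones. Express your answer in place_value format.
Convert 0o17110 (octal) → 1×4096 + 7×512 + 1×64 + 1×8 = 7752 (decimal)
Convert 3 thousands, 4 tens, 7 ones (place-value notation) → 3×1000 + 4×10 + 7 = 3047 (decimal)
Compute 7752 + 3047 = 10799
Convert 10799 (decimal) → 10799 = 10×1000 + 7×100 + 9×10 + 9 → 10 thousands, 7 hundreds, 9 tens, 9 ones (place-value notation)
10 thousands, 7 hundreds, 9 tens, 9 ones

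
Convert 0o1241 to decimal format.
Convert 0o1241 (octal) → 1×512 + 2×64 + 4×8 + 1 = 673 (decimal)
673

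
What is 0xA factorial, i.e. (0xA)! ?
Convert 0xA (hexadecimal) → 10 (decimal)
Compute 10! = 3628800
3628800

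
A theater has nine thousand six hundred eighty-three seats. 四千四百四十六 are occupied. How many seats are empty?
Convert nine thousand six hundred eighty-three (English words) → 9×1000 + 6×100 + 83 = 9683 (decimal)
Convert 四千四百四十六 (Chinese numeral) → 4×1000 + 4×100 + 4×10 + 6 = 4446 (decimal)
Compute 9683 - 4446 = 5237
5237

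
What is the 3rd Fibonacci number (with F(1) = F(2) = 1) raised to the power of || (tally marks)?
Convert the 3rd Fibonacci number (with F(1) = F(2) = 1) (Fibonacci index) → 1, 1, 2 → 2 (decimal)
Convert || (tally marks) → 2 (decimal)
Compute 2 ^ 2 = 4
4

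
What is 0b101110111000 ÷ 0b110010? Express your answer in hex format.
Convert 0b101110111000 (binary) → 2048 + 512 + 256 + 128 + 32 + 16 + 8 = 3000 (decimal)
Convert 0b110010 (binary) → 32 + 16 + 2 = 50 (decimal)
Compute 3000 ÷ 50 = 60
Convert 60 (decimal) → 60 = 3×16 + 12 → 0x3C (hexadecimal)
0x3C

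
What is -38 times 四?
Convert 四 (Chinese numeral) → 4 (decimal)
Compute -38 × 4 = -152
-152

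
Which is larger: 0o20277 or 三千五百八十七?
Convert 0o20277 (octal) → 2×4096 + 2×64 + 7×8 + 7 = 8383 (decimal)
Convert 三千五百八十七 (Chinese numeral) → 3×1000 + 5×100 + 8×10 + 7 = 3587 (decimal)
Compare 8383 vs 3587: larger = 8383
8383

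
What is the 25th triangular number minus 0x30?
The 25th triangular number = 25×26/2 = 325
Convert 0x30 (hexadecimal) → 3×16 = 48 (decimal)
Compute 325 - 48 = 277
277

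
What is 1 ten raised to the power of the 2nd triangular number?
Convert 1 ten (place-value notation) → 1×10 = 10 (decimal)
Convert the 2nd triangular number (triangular index) → 2×3/2 = 3 (decimal)
Compute 10 ^ 3 = 1000
1000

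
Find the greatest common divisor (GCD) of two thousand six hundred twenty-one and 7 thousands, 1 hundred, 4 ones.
Convert two thousand six hundred twenty-one (English words) → 2×1000 + 6×100 + 21 = 2621 (decimal)
Convert 7 thousands, 1 hundred, 4 ones (place-value notation) → 7×1000 + 1×100 + 4 = 7104 (decimal)
Compute gcd(2621, 7104) = 1
1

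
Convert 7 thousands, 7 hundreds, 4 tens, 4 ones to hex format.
Convert 7 thousands, 7 hundreds, 4 tens, 4 ones (place-value notation) → 7×1000 + 7×100 + 4×10 + 4 = 7744 (decimal)
Convert 7744 (decimal) → 7744 = 1×4096 + 14×256 + 4×16 → 0x1E40 (hexadecimal)
0x1E40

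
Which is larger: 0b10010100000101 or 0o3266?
Convert 0b10010100000101 (binary) → 8192 + 1024 + 256 + 4 + 1 = 9477 (decimal)
Convert 0o3266 (octal) → 3×512 + 2×64 + 6×8 + 6 = 1718 (decimal)
Compare 9477 vs 1718: larger = 9477
9477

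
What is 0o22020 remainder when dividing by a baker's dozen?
Convert 0o22020 (octal) → 2×4096 + 2×512 + 2×8 = 9232 (decimal)
Convert a baker's dozen (colloquial) → 13 (decimal)
Compute 9232 mod 13 = 2
2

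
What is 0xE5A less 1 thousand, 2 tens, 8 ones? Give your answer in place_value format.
Convert 0xE5A (hexadecimal) → 14×256 + 5×16 + 10 = 3674 (decimal)
Convert 1 thousand, 2 tens, 8 ones (place-value notation) → 1×1000 + 2×10 + 8 = 1028 (decimal)
Compute 3674 - 1028 = 2646
Convert 2646 (decimal) → 2646 = 2×1000 + 6×100 + 4×10 + 6 → 2 thousands, 6 hundreds, 4 tens, 6 ones (place-value notation)
2 thousands, 6 hundreds, 4 tens, 6 ones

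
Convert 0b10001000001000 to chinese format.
Convert 0b10001000001000 (binary) → 8192 + 512 + 8 = 8712 (decimal)
Convert 8712 (decimal) → 8712 = 8×1000 + 7×100 + 1×10 + 2 → 八千七百一十二 (Chinese numeral)
八千七百一十二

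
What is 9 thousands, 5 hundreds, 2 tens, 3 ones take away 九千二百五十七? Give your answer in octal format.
Convert 9 thousands, 5 hundreds, 2 tens, 3 ones (place-value notation) → 9×1000 + 5×100 + 2×10 + 3 = 9523 (decimal)
Convert 九千二百五十七 (Chinese numeral) → 9×1000 + 2×100 + 5×10 + 7 = 9257 (decimal)
Compute 9523 - 9257 = 266
Convert 266 (decimal) → 266 = 4×64 + 1×8 + 2 → 0o412 (octal)
0o412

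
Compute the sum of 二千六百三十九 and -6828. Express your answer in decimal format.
Convert 二千六百三十九 (Chinese numeral) → 2×1000 + 6×100 + 3×10 + 9 = 2639 (decimal)
Compute 2639 + -6828 = -4189
-4189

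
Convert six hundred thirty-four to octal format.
Convert six hundred thirty-four (English words) → 6×100 + 34 = 634 (decimal)
Convert 634 (decimal) → 634 = 1×512 + 1×64 + 7×8 + 2 → 0o1172 (octal)
0o1172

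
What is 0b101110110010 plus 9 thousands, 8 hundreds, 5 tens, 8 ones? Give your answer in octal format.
Convert 0b101110110010 (binary) → 2048 + 512 + 256 + 128 + 32 + 16 + 2 = 2994 (decimal)
Convert 9 thousands, 8 hundreds, 5 tens, 8 ones (place-value notation) → 9×1000 + 8×100 + 5×10 + 8 = 9858 (decimal)
Compute 2994 + 9858 = 12852
Convert 12852 (decimal) → 12852 = 3×4096 + 1×512 + 6×8 + 4 → 0o31064 (octal)
0o31064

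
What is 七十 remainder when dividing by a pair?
Convert 七十 (Chinese numeral) → 7×10 = 70 (decimal)
Convert a pair (colloquial) → 2 (decimal)
Compute 70 mod 2 = 0
0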